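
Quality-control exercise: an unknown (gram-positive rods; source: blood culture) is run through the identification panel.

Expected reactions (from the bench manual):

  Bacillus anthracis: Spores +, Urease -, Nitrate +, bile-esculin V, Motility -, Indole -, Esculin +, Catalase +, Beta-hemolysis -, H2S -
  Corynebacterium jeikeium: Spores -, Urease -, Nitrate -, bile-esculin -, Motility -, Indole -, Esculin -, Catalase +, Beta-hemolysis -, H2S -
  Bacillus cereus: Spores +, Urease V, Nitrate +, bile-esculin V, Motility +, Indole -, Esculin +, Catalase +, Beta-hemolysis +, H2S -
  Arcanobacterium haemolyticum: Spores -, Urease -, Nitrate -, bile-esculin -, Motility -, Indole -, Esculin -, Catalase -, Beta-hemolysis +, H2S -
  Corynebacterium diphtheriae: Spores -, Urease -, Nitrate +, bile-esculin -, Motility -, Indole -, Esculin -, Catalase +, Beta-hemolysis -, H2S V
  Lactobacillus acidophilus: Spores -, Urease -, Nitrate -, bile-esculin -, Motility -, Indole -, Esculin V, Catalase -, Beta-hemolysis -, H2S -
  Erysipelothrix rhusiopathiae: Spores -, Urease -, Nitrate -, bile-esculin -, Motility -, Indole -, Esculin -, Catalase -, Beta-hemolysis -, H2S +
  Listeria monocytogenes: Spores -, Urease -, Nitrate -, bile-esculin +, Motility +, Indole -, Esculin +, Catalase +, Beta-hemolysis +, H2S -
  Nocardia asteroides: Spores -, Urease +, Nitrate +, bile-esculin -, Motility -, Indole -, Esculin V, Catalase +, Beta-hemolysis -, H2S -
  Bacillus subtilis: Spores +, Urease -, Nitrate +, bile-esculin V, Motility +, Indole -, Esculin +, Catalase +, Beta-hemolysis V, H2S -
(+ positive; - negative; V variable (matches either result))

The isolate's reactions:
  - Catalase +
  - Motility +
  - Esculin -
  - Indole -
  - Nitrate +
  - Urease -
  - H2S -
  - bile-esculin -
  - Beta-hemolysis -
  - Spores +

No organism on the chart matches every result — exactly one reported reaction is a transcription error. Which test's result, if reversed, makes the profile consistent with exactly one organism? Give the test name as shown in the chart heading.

As reported, no row in the chart matches all 10 reactions.
Reversing Indole → still no organism matches.
Reversing Beta-hemolysis → still no organism matches.
Reversing Motility → still no organism matches.
Reversing Catalase → still no organism matches.
Reversing Spores → still no organism matches.
Reversing Urease → still no organism matches.
Reversing bile-esculin → still no organism matches.
Reversing H2S → still no organism matches.
Reversing Nitrate → still no organism matches.
Reversing Esculin (to +) → unique match: Bacillus subtilis.

Esculin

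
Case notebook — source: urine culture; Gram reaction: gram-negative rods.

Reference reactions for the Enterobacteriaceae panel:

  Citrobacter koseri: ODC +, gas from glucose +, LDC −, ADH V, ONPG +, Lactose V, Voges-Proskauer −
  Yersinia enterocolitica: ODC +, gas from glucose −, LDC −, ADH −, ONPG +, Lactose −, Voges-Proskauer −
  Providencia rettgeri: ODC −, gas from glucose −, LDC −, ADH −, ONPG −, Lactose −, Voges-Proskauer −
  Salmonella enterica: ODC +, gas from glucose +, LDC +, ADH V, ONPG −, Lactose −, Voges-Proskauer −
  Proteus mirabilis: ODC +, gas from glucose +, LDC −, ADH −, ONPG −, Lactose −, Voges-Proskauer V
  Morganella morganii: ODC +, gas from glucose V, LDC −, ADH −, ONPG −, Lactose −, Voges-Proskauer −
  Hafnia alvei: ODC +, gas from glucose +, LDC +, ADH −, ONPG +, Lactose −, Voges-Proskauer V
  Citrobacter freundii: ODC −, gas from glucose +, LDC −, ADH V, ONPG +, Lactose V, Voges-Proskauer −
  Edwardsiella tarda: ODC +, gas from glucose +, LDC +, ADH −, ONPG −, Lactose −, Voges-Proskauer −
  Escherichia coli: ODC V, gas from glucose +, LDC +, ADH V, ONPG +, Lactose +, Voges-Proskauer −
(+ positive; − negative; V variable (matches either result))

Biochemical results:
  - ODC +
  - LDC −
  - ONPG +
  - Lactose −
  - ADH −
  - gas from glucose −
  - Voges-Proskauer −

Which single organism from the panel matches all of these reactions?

LDC −: excludes Salmonella enterica, Hafnia alvei, Edwardsiella tarda, Escherichia coli — 6 left.
ODC +: excludes Providencia rettgeri, Citrobacter freundii — 4 left.
ADH −: all 4 remaining candidates are consistent.
ONPG +: excludes Proteus mirabilis, Morganella morganii — 2 left.
Voges-Proskauer −: all 2 remaining candidates are consistent.
gas from glucose −: excludes Citrobacter koseri — 1 left.
Lactose −: the one remaining candidate is consistent.

Yersinia enterocolitica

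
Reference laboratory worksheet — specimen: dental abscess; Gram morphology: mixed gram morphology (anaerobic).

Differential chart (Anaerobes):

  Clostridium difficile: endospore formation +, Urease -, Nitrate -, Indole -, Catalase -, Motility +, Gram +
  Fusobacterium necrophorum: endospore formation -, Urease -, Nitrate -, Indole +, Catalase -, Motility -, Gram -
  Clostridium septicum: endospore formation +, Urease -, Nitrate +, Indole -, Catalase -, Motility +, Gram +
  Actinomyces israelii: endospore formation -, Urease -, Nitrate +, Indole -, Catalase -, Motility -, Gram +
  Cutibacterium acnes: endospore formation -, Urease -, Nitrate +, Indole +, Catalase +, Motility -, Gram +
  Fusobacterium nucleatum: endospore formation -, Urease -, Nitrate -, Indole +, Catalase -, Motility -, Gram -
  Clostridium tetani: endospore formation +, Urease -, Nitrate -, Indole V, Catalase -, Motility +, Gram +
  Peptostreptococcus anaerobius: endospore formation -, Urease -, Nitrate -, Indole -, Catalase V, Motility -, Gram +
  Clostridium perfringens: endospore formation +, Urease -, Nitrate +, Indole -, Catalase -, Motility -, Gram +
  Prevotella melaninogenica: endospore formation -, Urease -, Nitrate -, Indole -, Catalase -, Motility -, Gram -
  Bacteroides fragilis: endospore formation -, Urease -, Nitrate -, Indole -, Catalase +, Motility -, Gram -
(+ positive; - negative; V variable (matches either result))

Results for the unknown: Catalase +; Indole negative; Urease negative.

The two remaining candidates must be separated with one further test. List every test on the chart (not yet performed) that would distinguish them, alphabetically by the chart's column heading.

Gram

Catalase +: excludes 8 organisms — 3 left.
Urease -: all 3 remaining candidates are consistent.
Indole -: excludes Cutibacterium acnes — 2 left.
Two candidates remain: Bacteroides fragilis and Peptostreptococcus anaerobius.
  endospore formation: - vs - — same for both, does not separate.
  Nitrate: - vs - — same for both, does not separate.
  Motility: - vs - — same for both, does not separate.
  Gram: Bacteroides fragilis -, Peptostreptococcus anaerobius + — discriminates.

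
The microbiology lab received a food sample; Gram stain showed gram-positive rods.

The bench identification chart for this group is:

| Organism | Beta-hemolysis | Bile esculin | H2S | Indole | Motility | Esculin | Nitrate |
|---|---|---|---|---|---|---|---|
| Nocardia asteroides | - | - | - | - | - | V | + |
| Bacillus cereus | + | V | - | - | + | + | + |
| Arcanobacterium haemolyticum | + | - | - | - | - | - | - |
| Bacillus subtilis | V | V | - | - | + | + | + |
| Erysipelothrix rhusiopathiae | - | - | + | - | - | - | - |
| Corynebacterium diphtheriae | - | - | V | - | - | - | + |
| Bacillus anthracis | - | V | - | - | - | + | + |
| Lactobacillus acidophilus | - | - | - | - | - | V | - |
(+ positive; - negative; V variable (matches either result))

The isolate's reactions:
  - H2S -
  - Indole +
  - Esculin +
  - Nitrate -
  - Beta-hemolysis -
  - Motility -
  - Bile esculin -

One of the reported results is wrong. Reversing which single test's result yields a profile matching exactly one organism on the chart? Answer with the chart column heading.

Indole

As reported, no row in the chart matches all 7 reactions.
Reversing Motility → still no organism matches.
Reversing H2S → still no organism matches.
Reversing Nitrate → still no organism matches.
Reversing Beta-hemolysis → still no organism matches.
Reversing Esculin → still no organism matches.
Reversing Indole (to -) → unique match: Lactobacillus acidophilus.
Reversing Bile esculin → still no organism matches.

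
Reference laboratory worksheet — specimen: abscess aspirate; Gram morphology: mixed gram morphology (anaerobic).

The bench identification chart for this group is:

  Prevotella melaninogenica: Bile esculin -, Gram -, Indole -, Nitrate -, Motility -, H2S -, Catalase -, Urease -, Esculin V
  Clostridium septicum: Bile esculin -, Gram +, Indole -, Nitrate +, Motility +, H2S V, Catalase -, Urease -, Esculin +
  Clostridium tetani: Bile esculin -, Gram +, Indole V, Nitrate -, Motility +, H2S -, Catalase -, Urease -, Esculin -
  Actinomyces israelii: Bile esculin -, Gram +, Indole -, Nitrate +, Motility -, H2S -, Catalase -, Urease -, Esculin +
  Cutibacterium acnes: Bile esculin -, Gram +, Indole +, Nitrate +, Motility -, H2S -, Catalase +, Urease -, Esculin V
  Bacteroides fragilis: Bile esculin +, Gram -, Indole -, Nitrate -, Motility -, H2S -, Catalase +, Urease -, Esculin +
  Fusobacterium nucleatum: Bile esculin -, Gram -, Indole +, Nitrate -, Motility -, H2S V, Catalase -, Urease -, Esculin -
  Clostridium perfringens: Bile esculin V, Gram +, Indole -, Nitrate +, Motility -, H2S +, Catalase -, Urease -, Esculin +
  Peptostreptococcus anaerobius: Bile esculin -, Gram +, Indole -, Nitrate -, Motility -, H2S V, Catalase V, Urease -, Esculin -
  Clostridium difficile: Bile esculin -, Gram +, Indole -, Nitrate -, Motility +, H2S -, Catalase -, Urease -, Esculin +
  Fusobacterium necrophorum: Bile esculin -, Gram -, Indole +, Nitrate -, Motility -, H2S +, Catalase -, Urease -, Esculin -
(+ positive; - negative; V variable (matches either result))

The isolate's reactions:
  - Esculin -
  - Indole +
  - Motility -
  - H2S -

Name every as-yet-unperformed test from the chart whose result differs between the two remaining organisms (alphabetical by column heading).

Esculin -: excludes 5 organisms — 6 left.
H2S -: excludes Fusobacterium necrophorum — 5 left.
Indole +: excludes Prevotella melaninogenica, Peptostreptococcus anaerobius — 3 left.
Motility -: excludes Clostridium tetani — 2 left.
Two candidates remain: Cutibacterium acnes and Fusobacterium nucleatum.
  Bile esculin: - vs - — same for both, does not separate.
  Gram: Cutibacterium acnes +, Fusobacterium nucleatum - — discriminates.
  Nitrate: Cutibacterium acnes +, Fusobacterium nucleatum - — discriminates.
  Catalase: Cutibacterium acnes +, Fusobacterium nucleatum - — discriminates.
  Urease: - vs - — same for both, does not separate.

Catalase, Gram, Nitrate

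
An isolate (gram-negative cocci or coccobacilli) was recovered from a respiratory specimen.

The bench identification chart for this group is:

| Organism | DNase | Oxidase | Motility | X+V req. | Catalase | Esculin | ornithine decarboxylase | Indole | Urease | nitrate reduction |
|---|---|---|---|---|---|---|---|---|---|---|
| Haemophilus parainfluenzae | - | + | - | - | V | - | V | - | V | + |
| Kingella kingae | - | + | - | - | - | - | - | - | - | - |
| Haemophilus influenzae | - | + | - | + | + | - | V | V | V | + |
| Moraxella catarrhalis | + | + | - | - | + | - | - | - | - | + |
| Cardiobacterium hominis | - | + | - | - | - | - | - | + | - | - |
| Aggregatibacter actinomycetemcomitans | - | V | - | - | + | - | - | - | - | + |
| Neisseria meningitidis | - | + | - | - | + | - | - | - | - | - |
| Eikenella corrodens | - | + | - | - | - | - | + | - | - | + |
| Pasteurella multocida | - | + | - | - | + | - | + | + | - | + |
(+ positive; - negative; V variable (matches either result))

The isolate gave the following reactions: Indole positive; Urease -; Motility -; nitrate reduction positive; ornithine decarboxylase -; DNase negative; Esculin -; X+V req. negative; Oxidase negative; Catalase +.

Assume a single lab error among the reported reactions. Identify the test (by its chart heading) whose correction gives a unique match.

Indole

As reported, no row in the chart matches all 10 reactions.
Reversing Indole (to -) → unique match: Aggregatibacter actinomycetemcomitans.
Reversing Urease → still no organism matches.
Reversing X+V req. → still no organism matches.
Reversing nitrate reduction → still no organism matches.
Reversing Catalase → still no organism matches.
Reversing Esculin → still no organism matches.
Reversing Motility → still no organism matches.
Reversing Oxidase → still no organism matches.
Reversing ornithine decarboxylase → still no organism matches.
Reversing DNase → still no organism matches.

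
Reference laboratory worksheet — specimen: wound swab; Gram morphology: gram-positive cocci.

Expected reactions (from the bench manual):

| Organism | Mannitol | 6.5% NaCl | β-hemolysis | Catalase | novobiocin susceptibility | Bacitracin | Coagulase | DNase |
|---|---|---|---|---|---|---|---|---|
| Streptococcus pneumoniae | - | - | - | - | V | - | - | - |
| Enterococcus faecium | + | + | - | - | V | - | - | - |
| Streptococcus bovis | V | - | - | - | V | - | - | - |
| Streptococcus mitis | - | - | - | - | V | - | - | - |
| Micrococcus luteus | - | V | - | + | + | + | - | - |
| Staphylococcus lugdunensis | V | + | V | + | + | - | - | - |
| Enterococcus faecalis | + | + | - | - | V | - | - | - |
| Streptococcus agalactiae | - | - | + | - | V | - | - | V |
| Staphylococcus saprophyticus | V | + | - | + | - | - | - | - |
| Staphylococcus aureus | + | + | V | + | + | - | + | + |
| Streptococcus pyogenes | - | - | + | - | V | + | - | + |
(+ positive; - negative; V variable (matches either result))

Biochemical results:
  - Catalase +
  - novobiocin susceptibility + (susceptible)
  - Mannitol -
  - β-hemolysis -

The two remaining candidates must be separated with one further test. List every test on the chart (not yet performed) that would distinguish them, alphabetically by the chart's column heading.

Bacitracin

β-hemolysis -: excludes Streptococcus agalactiae, Streptococcus pyogenes — 9 left.
Mannitol -: excludes Enterococcus faecium, Enterococcus faecalis, Staphylococcus aureus — 6 left.
novobiocin susceptibility +: excludes Staphylococcus saprophyticus — 5 left.
Catalase +: excludes Streptococcus pneumoniae, Streptococcus bovis, Streptococcus mitis — 2 left.
Two candidates remain: Micrococcus luteus and Staphylococcus lugdunensis.
  6.5% NaCl: V vs + — variable for at least one, does not separate.
  Bacitracin: Micrococcus luteus +, Staphylococcus lugdunensis - — discriminates.
  Coagulase: - vs - — same for both, does not separate.
  DNase: - vs - — same for both, does not separate.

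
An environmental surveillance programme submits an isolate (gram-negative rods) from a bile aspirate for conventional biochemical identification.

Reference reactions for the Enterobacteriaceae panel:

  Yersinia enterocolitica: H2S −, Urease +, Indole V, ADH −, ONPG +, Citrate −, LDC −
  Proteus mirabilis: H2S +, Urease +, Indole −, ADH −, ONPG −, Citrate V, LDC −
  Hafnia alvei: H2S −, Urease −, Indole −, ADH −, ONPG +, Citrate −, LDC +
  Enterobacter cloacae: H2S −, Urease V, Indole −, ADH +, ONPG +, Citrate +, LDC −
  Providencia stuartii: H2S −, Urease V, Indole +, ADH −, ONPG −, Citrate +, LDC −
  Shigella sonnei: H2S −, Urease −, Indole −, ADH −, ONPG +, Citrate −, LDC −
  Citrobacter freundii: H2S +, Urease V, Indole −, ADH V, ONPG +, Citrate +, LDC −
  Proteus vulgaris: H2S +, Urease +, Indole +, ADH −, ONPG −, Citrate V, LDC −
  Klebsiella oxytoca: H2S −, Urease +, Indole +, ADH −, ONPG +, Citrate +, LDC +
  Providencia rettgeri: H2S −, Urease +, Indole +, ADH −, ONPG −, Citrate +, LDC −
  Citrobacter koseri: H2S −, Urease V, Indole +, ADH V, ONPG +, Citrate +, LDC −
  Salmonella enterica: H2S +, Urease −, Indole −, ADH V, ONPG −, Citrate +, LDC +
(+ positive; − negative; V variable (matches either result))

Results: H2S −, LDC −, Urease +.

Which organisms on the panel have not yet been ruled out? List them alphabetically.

LDC −: excludes Hafnia alvei, Klebsiella oxytoca, Salmonella enterica — 9 left.
H2S −: excludes Proteus mirabilis, Citrobacter freundii, Proteus vulgaris — 6 left.
Urease +: excludes Shigella sonnei — 5 left.

Citrobacter koseri, Enterobacter cloacae, Providencia rettgeri, Providencia stuartii, Yersinia enterocolitica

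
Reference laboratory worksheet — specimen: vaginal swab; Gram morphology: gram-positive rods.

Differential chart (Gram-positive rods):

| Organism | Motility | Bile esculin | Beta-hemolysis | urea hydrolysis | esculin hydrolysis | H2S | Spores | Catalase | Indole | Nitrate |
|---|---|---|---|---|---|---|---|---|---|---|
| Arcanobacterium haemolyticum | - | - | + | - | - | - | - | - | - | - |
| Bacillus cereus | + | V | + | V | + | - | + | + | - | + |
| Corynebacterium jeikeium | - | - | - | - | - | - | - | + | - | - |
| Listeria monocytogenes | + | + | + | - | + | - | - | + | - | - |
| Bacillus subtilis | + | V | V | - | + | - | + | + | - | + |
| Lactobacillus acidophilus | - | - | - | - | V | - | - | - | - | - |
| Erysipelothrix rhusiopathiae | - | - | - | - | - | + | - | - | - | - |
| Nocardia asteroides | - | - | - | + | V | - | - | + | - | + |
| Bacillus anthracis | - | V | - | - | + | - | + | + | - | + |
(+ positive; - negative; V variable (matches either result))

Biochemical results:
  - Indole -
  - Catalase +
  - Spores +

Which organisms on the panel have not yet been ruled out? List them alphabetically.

Catalase +: excludes Arcanobacterium haemolyticum, Lactobacillus acidophilus, Erysipelothrix rhusiopathiae — 6 left.
Indole -: all 6 remaining candidates are consistent.
Spores +: excludes Corynebacterium jeikeium, Listeria monocytogenes, Nocardia asteroides — 3 left.

Bacillus anthracis, Bacillus cereus, Bacillus subtilis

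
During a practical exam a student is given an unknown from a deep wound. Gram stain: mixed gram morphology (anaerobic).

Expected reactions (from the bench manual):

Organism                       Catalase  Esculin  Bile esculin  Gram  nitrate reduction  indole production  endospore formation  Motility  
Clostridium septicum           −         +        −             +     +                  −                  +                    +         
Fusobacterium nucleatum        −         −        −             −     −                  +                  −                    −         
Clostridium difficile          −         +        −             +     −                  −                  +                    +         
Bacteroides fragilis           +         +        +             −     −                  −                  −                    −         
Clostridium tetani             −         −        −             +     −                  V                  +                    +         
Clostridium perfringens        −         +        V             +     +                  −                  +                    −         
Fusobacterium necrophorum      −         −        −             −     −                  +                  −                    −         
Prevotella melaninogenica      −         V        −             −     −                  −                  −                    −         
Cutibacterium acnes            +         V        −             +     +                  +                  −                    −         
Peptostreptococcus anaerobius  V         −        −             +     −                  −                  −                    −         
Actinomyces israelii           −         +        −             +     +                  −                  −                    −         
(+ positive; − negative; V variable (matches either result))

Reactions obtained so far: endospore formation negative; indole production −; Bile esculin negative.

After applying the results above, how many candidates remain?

3

endospore formation −: excludes Clostridium septicum, Clostridium difficile, Clostridium tetani, Clostridium perfringens — 7 left.
indole production −: excludes Fusobacterium nucleatum, Fusobacterium necrophorum, Cutibacterium acnes — 4 left.
Bile esculin −: excludes Bacteroides fragilis — 3 left.
Still consistent: Actinomyces israelii, Peptostreptococcus anaerobius, Prevotella melaninogenica.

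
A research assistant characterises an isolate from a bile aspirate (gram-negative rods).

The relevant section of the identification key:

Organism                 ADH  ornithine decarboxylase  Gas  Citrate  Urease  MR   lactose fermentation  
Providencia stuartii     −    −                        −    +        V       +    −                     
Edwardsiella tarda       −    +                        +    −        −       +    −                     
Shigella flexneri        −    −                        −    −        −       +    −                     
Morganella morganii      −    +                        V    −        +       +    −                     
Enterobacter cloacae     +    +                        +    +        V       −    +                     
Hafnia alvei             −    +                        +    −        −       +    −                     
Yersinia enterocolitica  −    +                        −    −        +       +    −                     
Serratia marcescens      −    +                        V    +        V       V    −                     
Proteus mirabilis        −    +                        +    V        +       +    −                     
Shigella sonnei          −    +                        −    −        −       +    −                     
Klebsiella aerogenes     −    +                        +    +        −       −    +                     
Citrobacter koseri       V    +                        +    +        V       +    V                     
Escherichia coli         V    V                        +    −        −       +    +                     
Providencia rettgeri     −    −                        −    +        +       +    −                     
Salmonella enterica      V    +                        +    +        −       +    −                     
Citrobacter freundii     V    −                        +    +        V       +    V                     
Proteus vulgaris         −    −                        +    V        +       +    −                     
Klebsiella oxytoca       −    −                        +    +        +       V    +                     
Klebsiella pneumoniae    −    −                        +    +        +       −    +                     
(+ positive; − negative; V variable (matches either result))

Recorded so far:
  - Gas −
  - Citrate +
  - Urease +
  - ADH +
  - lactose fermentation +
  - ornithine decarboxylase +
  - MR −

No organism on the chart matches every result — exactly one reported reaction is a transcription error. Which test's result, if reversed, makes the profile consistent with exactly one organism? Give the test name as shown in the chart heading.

Gas

As reported, no row in the chart matches all 7 reactions.
Reversing MR → still no organism matches.
Reversing ADH → still no organism matches.
Reversing ornithine decarboxylase → still no organism matches.
Reversing lactose fermentation → still no organism matches.
Reversing Gas (to +) → unique match: Enterobacter cloacae.
Reversing Citrate → still no organism matches.
Reversing Urease → still no organism matches.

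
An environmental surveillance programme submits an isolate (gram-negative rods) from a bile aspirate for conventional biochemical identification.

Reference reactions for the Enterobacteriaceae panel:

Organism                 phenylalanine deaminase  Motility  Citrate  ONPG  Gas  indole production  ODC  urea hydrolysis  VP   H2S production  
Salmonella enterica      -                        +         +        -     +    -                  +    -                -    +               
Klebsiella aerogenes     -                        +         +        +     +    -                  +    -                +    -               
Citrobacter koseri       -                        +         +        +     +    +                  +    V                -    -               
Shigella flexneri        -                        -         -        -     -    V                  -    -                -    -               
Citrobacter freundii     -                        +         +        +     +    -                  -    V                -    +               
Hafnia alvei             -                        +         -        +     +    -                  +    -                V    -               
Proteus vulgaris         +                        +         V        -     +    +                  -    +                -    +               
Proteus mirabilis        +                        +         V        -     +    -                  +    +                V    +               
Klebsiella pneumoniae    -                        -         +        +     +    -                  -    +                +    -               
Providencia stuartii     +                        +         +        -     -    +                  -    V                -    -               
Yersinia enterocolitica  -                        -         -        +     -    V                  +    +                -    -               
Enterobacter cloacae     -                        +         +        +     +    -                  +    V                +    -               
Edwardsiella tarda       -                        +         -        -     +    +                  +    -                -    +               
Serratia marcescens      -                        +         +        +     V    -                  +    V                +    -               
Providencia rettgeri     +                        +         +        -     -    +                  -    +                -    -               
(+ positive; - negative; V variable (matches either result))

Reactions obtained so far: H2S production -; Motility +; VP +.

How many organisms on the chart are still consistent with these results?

Motility +: excludes Shigella flexneri, Klebsiella pneumoniae, Yersinia enterocolitica — 12 left.
H2S production -: excludes 5 organisms — 7 left.
VP +: excludes Citrobacter koseri, Providencia stuartii, Providencia rettgeri — 4 left.
Still consistent: Enterobacter cloacae, Hafnia alvei, Klebsiella aerogenes, Serratia marcescens.

4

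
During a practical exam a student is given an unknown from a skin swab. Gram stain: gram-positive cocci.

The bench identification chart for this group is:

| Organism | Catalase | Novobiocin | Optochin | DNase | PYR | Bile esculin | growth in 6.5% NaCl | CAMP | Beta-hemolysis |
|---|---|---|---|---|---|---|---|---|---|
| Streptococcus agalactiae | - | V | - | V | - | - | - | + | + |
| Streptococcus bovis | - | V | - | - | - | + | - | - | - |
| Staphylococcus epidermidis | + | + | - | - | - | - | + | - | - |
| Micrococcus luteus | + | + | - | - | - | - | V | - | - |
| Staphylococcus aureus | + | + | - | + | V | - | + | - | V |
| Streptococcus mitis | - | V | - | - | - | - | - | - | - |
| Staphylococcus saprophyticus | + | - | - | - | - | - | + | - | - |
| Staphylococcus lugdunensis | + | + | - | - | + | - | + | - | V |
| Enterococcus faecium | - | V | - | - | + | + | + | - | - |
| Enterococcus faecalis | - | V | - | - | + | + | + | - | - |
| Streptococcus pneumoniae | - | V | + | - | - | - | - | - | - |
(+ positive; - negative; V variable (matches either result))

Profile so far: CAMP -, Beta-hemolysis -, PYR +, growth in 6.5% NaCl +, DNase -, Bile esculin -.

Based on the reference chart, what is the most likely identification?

CAMP -: excludes Streptococcus agalactiae — 10 left.
PYR +: excludes 6 organisms — 4 left.
Beta-hemolysis -: all 4 remaining candidates are consistent.
DNase -: excludes Staphylococcus aureus — 3 left.
Bile esculin -: excludes Enterococcus faecium, Enterococcus faecalis — 1 left.
growth in 6.5% NaCl +: the one remaining candidate is consistent.

Staphylococcus lugdunensis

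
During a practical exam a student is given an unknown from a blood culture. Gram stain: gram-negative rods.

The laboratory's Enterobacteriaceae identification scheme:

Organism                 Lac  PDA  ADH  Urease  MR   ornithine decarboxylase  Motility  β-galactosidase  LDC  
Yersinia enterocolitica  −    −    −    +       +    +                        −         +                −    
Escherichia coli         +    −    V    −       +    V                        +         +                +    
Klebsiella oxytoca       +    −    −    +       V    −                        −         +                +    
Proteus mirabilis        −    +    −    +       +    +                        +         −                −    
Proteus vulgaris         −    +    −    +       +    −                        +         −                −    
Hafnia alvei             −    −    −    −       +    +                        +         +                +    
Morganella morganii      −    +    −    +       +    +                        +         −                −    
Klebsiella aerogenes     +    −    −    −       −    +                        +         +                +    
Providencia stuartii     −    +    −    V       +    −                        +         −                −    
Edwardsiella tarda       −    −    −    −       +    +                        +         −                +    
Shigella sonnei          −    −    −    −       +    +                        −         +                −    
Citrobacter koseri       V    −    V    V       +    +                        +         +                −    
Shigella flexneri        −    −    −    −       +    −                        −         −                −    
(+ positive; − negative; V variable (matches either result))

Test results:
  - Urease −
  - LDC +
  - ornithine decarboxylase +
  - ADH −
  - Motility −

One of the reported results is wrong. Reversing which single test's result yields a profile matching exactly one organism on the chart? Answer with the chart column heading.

As reported, no row in the chart matches all 5 reactions.
Reversing Urease → still no organism matches.
Reversing ADH → still no organism matches.
Reversing ornithine decarboxylase → still no organism matches.
Reversing LDC (to −) → unique match: Shigella sonnei.
Reversing Motility → 4 organisms match (not unique).

LDC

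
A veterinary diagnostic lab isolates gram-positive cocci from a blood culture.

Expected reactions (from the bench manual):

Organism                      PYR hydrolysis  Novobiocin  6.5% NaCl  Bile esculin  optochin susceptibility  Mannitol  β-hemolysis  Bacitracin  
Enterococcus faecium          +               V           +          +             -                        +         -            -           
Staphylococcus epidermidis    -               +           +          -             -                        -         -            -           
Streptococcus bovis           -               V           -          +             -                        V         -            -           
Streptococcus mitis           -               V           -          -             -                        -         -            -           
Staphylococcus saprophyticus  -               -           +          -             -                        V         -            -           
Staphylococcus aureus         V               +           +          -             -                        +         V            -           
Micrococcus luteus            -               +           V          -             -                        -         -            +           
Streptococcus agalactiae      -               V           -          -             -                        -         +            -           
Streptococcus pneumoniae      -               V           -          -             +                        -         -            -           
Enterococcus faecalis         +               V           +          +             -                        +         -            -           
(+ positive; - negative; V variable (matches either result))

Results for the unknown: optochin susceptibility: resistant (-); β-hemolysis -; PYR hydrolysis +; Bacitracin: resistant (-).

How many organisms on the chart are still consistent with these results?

3

optochin susceptibility -: excludes Streptococcus pneumoniae — 9 left.
β-hemolysis -: excludes Streptococcus agalactiae — 8 left.
Bacitracin -: excludes Micrococcus luteus — 7 left.
PYR hydrolysis +: excludes Staphylococcus epidermidis, Streptococcus bovis, Streptococcus mitis, Staphylococcus saprophyticus — 3 left.
Still consistent: Enterococcus faecalis, Enterococcus faecium, Staphylococcus aureus.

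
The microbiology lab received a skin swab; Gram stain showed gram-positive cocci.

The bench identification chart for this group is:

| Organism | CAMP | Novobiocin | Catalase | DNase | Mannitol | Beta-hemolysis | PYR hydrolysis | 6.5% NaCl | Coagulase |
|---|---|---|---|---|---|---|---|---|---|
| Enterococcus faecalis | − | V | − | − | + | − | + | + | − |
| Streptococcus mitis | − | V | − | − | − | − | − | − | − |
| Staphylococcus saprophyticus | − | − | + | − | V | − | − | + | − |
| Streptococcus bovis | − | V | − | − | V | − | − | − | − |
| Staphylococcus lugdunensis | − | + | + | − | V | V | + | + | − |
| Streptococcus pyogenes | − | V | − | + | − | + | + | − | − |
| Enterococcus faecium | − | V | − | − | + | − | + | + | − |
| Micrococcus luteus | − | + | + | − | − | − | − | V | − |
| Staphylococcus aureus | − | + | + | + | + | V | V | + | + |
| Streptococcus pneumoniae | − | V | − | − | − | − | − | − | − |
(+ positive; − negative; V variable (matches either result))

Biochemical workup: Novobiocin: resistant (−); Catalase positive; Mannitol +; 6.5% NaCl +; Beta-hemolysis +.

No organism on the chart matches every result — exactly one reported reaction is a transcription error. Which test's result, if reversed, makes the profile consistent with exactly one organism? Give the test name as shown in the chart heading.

As reported, no row in the chart matches all 5 reactions.
Reversing Catalase → still no organism matches.
Reversing 6.5% NaCl → still no organism matches.
Reversing Beta-hemolysis (to −) → unique match: Staphylococcus saprophyticus.
Reversing Novobiocin → 2 organisms match (not unique).
Reversing Mannitol → still no organism matches.

Beta-hemolysis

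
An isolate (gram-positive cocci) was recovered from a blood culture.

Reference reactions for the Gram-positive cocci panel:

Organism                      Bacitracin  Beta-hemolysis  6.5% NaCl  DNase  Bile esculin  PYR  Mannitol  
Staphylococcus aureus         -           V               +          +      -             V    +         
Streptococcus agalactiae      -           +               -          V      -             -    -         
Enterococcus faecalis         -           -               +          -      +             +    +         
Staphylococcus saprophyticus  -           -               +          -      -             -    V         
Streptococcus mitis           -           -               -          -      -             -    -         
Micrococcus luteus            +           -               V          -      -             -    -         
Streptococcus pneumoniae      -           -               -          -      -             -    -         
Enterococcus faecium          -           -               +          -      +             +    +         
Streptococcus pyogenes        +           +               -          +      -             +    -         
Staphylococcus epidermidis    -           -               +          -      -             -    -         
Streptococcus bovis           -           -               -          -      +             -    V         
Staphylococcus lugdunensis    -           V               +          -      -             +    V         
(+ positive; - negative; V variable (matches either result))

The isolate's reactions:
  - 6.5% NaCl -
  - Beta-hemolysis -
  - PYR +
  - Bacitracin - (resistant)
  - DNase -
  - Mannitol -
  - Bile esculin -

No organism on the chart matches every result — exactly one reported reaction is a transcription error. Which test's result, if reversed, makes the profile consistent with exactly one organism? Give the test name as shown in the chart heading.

6.5% NaCl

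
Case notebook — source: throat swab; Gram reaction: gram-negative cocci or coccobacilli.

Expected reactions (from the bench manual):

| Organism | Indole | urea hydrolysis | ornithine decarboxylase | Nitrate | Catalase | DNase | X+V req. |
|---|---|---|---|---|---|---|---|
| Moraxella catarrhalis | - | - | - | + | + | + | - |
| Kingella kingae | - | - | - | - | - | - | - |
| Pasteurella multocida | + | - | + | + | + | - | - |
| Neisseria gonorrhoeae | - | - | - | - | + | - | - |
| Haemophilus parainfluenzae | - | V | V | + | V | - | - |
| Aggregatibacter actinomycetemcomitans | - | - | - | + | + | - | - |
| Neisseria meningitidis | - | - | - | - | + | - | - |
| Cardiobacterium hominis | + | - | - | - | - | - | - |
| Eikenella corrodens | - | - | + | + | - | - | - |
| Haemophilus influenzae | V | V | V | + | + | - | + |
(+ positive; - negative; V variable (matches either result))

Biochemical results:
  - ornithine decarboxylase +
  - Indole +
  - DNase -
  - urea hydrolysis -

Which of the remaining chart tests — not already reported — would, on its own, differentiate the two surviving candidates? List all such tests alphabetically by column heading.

Indole +: excludes 7 organisms — 3 left.
DNase -: all 3 remaining candidates are consistent.
urea hydrolysis -: all 3 remaining candidates are consistent.
ornithine decarboxylase +: excludes Cardiobacterium hominis — 2 left.
Two candidates remain: Haemophilus influenzae and Pasteurella multocida.
  Nitrate: + vs + — same for both, does not separate.
  Catalase: + vs + — same for both, does not separate.
  X+V req.: Haemophilus influenzae +, Pasteurella multocida - — discriminates.

X+V req.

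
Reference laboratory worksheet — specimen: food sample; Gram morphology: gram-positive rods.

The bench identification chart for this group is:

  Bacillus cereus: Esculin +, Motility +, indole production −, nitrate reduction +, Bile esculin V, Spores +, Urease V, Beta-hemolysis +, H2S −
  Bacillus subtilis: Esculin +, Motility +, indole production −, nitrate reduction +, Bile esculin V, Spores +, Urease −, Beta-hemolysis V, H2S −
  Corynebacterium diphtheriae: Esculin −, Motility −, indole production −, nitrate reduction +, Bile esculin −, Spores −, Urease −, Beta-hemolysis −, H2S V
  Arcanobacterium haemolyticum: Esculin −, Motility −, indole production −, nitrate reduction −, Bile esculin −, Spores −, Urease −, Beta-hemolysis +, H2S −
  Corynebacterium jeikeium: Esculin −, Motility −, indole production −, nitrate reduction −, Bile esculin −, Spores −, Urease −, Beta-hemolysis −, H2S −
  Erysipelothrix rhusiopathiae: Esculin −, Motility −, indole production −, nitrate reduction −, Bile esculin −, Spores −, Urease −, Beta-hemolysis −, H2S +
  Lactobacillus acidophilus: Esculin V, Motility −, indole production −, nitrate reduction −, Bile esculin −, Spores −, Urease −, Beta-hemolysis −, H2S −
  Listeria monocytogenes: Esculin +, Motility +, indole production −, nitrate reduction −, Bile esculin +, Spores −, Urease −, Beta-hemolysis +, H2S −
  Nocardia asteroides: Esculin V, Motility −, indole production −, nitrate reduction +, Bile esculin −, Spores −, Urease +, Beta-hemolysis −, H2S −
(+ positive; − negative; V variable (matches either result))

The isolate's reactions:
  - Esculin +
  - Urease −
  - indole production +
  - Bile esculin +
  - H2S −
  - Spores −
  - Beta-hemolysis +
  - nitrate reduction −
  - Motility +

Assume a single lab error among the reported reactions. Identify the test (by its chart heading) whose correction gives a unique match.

As reported, no row in the chart matches all 9 reactions.
Reversing Urease → still no organism matches.
Reversing indole production (to −) → unique match: Listeria monocytogenes.
Reversing nitrate reduction → still no organism matches.
Reversing Beta-hemolysis → still no organism matches.
Reversing Bile esculin → still no organism matches.
Reversing Esculin → still no organism matches.
Reversing Spores → still no organism matches.
Reversing H2S → still no organism matches.
Reversing Motility → still no organism matches.

indole production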